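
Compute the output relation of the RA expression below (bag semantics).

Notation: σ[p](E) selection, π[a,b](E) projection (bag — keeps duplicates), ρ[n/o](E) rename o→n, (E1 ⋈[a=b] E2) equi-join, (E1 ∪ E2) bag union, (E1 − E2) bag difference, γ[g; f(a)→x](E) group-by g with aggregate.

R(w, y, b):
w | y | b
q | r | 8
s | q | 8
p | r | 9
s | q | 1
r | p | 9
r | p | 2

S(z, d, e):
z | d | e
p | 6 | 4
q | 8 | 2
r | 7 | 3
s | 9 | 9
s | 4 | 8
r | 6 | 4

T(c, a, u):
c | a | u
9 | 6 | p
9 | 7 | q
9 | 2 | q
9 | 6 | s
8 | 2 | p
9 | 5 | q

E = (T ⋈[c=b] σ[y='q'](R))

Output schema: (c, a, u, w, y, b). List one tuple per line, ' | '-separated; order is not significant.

Subexpression sizes:
  T → 6
  R → 6
  σ[y='q'](R) → 2
  (T ⋈[c=b] σ[y='q'](R)) → 1

== RESULT ==
c | a | u | w | y | b
8 | 2 | p | s | q | 8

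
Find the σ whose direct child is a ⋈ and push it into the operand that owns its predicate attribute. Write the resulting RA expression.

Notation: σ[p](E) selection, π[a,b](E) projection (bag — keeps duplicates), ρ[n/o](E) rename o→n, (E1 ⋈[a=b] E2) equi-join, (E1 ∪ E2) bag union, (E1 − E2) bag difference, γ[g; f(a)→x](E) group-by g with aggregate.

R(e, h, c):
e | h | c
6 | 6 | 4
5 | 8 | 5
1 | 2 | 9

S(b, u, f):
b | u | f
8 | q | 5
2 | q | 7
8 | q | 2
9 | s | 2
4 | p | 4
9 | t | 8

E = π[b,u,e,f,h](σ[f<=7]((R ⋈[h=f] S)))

σ filters on f, owned by the right side.
E' = π[b,u,e,f,h]((R ⋈[h=f] σ[f<=7](S)))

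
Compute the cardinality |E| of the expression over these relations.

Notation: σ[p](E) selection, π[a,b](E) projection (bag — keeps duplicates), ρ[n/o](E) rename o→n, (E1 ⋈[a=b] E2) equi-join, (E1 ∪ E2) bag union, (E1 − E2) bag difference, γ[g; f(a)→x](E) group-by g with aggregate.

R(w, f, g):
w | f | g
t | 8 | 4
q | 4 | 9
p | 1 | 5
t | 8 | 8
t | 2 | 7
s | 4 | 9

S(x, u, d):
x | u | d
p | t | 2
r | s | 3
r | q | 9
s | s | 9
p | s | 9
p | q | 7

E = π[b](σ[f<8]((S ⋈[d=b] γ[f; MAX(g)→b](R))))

Row counts bottom-up:
  S → 6
  R → 6
  γ[f; MAX(g)→b](R) → 4
  (S ⋈[d=b] γ[f; MAX(g)→b](R)) → 4
  σ[f<8]((S ⋈[d=b] γ[f; MAX(g)→b](R))) → 4
  π[b](σ[f<8]((S ⋈[d=b] γ[f; MAX(g)→b](R)))) → 4

|E| = 4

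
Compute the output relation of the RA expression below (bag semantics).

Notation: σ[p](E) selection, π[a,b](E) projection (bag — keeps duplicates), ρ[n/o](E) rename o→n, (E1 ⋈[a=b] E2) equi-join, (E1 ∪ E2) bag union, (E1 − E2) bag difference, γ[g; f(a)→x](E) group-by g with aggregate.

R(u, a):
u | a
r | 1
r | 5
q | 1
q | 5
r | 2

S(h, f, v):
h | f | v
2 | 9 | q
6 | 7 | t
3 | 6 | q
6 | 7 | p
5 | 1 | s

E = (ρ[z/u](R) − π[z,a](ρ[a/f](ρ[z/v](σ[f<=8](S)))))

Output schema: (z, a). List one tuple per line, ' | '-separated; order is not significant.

Stepwise |·|:
  R → 5
  ρ[z/u](R) → 5
  S → 5
  σ[f<=8](S) → 4
  ρ[z/v](σ[f<=8](S)) → 4
  ρ[a/f](ρ[z/v](σ[f<=8](S))) → 4
  π[z,a](ρ[a/f](ρ[z/v](σ[f<=8](S)))) → 4
  (ρ[z/u](R) − π[z,a](ρ[a/f](ρ[z/v](σ[f<=8](S))))) → 5

== RESULT ==
z | a
q | 1
q | 5
r | 1
r | 2
r | 5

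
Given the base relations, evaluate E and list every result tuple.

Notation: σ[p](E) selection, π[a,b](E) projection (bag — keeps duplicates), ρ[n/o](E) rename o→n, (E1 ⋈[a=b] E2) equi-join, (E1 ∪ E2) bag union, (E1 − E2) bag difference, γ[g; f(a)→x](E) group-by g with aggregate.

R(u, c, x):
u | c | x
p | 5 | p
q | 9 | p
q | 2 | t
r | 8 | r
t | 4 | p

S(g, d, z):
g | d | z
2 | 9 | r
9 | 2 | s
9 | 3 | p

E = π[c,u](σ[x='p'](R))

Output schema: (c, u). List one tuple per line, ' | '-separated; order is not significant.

Row counts bottom-up:
  R → 5
  σ[x='p'](R) → 3
  π[c,u](σ[x='p'](R)) → 3

== RESULT ==
c | u
4 | t
5 | p
9 | q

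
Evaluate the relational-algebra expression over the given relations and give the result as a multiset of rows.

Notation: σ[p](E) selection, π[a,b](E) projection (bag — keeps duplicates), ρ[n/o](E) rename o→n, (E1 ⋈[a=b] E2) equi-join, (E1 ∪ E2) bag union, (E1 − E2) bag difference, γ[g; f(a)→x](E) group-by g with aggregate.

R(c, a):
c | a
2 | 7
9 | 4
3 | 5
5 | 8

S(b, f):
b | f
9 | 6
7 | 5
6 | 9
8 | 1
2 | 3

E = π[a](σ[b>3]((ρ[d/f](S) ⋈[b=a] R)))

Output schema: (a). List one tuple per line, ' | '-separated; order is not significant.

Per-node cardinality:
  S → 5
  ρ[d/f](S) → 5
  R → 4
  (ρ[d/f](S) ⋈[b=a] R) → 2
  σ[b>3]((ρ[d/f](S) ⋈[b=a] R)) → 2
  π[a](σ[b>3]((ρ[d/f](S) ⋈[b=a] R))) → 2

== RESULT ==
a
7
8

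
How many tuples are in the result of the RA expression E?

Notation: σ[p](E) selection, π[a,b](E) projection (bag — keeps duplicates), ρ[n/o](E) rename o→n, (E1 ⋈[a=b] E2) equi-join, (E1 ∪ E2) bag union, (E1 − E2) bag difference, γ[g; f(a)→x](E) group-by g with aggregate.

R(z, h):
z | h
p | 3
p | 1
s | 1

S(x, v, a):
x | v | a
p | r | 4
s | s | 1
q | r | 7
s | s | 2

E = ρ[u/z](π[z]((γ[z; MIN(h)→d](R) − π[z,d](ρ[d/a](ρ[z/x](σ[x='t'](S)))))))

Row counts bottom-up:
  R → 3
  γ[z; MIN(h)→d](R) → 2
  S → 4
  σ[x='t'](S) → 0
  ρ[z/x](σ[x='t'](S)) → 0
  ρ[d/a](ρ[z/x](σ[x='t'](S))) → 0
  π[z,d](ρ[d/a](ρ[z/x](σ[x='t'](S)))) → 0
  (γ[z; MIN(h)→d](R) − π[z,d](ρ[d/a](ρ[z/x](σ[x='t'](S))))) → 2
  π[z]((γ[z; MIN(h)→d](R) − π[z,d](ρ[d/a](ρ[z/x](σ[x='t'](S)))))) → 2
  ρ[u/z](π[z]((γ[z; MIN(h)→d](R) − π[z,d](ρ[d/a](ρ[z/x](σ[x='t'](S))))))) → 2

|E| = 2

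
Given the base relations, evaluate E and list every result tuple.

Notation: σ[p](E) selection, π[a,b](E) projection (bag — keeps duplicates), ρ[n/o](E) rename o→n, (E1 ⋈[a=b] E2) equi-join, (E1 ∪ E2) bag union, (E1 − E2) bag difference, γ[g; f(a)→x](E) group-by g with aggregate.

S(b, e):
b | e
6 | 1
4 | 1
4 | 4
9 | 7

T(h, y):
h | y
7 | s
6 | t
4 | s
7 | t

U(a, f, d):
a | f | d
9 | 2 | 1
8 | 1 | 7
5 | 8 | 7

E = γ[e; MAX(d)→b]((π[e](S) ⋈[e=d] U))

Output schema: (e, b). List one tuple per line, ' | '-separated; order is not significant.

Per-node cardinality:
  S → 4
  π[e](S) → 4
  U → 3
  (π[e](S) ⋈[e=d] U) → 4
  γ[e; MAX(d)→b]((π[e](S) ⋈[e=d] U)) → 2

== RESULT ==
e | b
1 | 1
7 | 7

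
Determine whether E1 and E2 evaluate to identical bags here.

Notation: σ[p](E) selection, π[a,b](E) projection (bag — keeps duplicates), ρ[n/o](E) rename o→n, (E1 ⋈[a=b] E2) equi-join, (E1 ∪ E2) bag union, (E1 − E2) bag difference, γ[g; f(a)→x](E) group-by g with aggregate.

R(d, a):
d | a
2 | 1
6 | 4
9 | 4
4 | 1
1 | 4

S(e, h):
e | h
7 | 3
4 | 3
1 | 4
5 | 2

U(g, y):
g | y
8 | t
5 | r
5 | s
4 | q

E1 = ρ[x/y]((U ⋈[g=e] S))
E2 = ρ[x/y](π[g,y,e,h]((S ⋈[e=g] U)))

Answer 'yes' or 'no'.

E1 per-node cardinality:
  U → 4
  S → 4
  (U ⋈[g=e] S) → 3
  ρ[x/y]((U ⋈[g=e] S)) → 3
E2 per-node cardinality:
  S → 4
  U → 4
  (S ⋈[e=g] U) → 3
  π[g,y,e,h]((S ⋈[e=g] U)) → 3
  ρ[x/y](π[g,y,e,h]((S ⋈[e=g] U))) → 3

E1 and E2 produce the same multiset:
g | x | e | h
4 | q | 4 | 3
5 | r | 5 | 2
5 | s | 5 | 2

yes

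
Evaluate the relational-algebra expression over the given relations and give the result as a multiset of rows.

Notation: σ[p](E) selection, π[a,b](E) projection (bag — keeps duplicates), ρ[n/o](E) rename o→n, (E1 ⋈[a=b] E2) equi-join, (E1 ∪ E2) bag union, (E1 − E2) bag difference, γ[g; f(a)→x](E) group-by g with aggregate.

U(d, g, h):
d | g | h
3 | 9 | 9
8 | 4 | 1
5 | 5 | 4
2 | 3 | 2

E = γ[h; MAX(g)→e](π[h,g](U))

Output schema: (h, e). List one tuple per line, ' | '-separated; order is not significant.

Stepwise |·|:
  U → 4
  π[h,g](U) → 4
  γ[h; MAX(g)→e](π[h,g](U)) → 4

== RESULT ==
h | e
1 | 4
2 | 3
4 | 5
9 | 9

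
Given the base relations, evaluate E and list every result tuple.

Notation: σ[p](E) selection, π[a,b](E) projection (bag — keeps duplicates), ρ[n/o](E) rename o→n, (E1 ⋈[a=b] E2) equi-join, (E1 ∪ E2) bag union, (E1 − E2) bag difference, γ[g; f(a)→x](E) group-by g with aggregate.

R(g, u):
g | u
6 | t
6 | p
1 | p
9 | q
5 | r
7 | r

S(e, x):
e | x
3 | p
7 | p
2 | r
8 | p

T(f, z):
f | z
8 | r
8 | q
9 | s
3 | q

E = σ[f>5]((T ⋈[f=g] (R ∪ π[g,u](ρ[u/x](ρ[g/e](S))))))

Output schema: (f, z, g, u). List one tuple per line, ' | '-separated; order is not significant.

Row counts bottom-up:
  T → 4
  R → 6
  S → 4
  ρ[g/e](S) → 4
  ρ[u/x](ρ[g/e](S)) → 4
  π[g,u](ρ[u/x](ρ[g/e](S))) → 4
  (R ∪ π[g,u](ρ[u/x](ρ[g/e](S)))) → 10
  (T ⋈[f=g] (R ∪ π[g,u](ρ[u/x](ρ[g/e](S))))) → 4
  σ[f>5]((T ⋈[f=g] (R ∪ π[g,u](ρ[u/x](ρ[g/e](S)))))) → 3

== RESULT ==
f | z | g | u
8 | q | 8 | p
8 | r | 8 | p
9 | s | 9 | q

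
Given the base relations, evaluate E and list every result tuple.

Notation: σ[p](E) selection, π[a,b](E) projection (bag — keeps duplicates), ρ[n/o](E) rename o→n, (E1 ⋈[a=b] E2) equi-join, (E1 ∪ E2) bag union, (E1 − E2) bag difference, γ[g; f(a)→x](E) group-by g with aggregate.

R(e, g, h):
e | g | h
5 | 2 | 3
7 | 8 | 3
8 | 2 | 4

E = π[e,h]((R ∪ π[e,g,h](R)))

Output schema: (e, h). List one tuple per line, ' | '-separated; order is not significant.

Stepwise |·|:
  R → 3
  R → 3
  π[e,g,h](R) → 3
  (R ∪ π[e,g,h](R)) → 6
  π[e,h]((R ∪ π[e,g,h](R))) → 6

== RESULT ==
e | h
5 | 3
5 | 3
7 | 3
7 | 3
8 | 4
8 | 4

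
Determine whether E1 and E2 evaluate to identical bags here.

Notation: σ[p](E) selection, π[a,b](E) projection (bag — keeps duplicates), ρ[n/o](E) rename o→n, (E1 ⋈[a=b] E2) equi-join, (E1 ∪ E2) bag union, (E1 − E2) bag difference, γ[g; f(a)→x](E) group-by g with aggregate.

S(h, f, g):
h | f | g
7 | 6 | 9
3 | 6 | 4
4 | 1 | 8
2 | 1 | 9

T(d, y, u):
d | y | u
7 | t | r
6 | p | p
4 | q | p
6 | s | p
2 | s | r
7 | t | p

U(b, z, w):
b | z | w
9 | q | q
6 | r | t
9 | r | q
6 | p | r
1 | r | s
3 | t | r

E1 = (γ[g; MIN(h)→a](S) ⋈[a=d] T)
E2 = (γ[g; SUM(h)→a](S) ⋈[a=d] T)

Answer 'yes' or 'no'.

E1 per-node cardinality:
  S → 4
  γ[g; MIN(h)→a](S) → 3
  T → 6
  (γ[g; MIN(h)→a](S) ⋈[a=d] T) → 2
E2 per-node cardinality:
  S → 4
  γ[g; SUM(h)→a](S) → 3
  T → 6
  (γ[g; SUM(h)→a](S) ⋈[a=d] T) → 1

E1 result:
g | a | d | y | u
8 | 4 | 4 | q | p
9 | 2 | 2 | s | r
E2 result:
g | a | d | y | u
8 | 4 | 4 | q | p
Witness: (9, 2, 2, 's', 'r') appears 1× in E1 but 0× in E2.

no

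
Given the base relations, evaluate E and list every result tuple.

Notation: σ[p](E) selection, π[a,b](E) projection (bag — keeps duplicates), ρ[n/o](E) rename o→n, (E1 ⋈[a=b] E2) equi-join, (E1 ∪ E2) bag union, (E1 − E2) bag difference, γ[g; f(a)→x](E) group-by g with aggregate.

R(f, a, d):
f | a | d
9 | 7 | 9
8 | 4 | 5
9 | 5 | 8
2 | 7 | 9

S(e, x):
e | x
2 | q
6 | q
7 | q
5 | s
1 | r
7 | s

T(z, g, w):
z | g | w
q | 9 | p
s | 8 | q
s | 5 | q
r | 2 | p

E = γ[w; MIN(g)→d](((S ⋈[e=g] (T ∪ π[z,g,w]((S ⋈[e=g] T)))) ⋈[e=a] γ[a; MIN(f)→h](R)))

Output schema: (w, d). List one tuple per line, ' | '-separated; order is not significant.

Subexpression sizes:
  S → 6
  T → 4
  S → 6
  T → 4
  (S ⋈[e=g] T) → 2
  π[z,g,w]((S ⋈[e=g] T)) → 2
  (T ∪ π[z,g,w]((S ⋈[e=g] T))) → 6
  (S ⋈[e=g] (T ∪ π[z,g,w]((S ⋈[e=g] T)))) → 4
  R → 4
  γ[a; MIN(f)→h](R) → 3
  ((S ⋈[e=g] (T ∪ π[z,g,w]((S ⋈[e=g] T)))) ⋈[e=a] γ[a; MIN(f)→h](R)) → 2
  γ[w; MIN(g)→d](((S ⋈[e=g] (T ∪ π[z,g,w]((S ⋈[e=g] T)))) ⋈[e=a] γ[a; MIN(f)→h](R))) → 1

== RESULT ==
w | d
q | 5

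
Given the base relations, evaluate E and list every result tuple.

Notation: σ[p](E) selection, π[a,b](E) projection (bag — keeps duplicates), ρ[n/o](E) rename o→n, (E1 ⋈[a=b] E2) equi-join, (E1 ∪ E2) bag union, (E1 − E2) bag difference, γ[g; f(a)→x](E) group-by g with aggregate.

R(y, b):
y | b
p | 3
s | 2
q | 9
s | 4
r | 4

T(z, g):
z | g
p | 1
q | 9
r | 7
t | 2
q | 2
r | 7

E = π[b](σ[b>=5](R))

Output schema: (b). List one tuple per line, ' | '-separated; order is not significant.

Subexpression sizes:
  R → 5
  σ[b>=5](R) → 1
  π[b](σ[b>=5](R)) → 1

== RESULT ==
b
9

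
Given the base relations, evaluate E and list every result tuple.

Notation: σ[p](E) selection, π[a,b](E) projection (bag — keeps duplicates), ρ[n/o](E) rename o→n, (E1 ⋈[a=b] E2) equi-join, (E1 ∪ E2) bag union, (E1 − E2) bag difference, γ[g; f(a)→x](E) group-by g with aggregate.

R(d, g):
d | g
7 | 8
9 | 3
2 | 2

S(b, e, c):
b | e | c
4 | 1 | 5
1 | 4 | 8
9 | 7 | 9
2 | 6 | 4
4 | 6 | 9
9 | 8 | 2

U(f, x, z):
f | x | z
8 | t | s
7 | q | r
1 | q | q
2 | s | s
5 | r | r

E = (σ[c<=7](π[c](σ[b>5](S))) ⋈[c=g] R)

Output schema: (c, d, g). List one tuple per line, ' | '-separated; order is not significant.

Row counts bottom-up:
  S → 6
  σ[b>5](S) → 2
  π[c](σ[b>5](S)) → 2
  σ[c<=7](π[c](σ[b>5](S))) → 1
  R → 3
  (σ[c<=7](π[c](σ[b>5](S))) ⋈[c=g] R) → 1

== RESULT ==
c | d | g
2 | 2 | 2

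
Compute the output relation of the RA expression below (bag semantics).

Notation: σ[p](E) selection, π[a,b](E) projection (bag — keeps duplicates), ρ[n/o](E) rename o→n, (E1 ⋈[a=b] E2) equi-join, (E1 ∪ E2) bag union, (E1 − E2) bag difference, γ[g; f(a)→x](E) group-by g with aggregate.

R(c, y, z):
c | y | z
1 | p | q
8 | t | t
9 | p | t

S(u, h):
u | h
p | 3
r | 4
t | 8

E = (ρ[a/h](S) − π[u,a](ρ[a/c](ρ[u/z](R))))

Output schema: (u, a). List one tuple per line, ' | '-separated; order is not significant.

Stepwise |·|:
  S → 3
  ρ[a/h](S) → 3
  R → 3
  ρ[u/z](R) → 3
  ρ[a/c](ρ[u/z](R)) → 3
  π[u,a](ρ[a/c](ρ[u/z](R))) → 3
  (ρ[a/h](S) − π[u,a](ρ[a/c](ρ[u/z](R)))) → 2

== RESULT ==
u | a
p | 3
r | 4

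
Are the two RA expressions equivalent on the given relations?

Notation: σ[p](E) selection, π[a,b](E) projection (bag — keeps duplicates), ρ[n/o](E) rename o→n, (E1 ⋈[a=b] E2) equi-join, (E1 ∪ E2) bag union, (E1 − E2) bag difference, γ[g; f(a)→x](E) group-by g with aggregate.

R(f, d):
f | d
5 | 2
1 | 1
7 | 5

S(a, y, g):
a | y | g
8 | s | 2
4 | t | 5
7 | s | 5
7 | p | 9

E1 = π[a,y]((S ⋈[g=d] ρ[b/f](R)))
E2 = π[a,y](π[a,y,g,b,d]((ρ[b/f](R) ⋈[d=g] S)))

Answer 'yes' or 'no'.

E1 per-node cardinality:
  S → 4
  R → 3
  ρ[b/f](R) → 3
  (S ⋈[g=d] ρ[b/f](R)) → 3
  π[a,y]((S ⋈[g=d] ρ[b/f](R))) → 3
E2 per-node cardinality:
  R → 3
  ρ[b/f](R) → 3
  S → 4
  (ρ[b/f](R) ⋈[d=g] S) → 3
  π[a,y,g,b,d]((ρ[b/f](R) ⋈[d=g] S)) → 3
  π[a,y](π[a,y,g,b,d]((ρ[b/f](R) ⋈[d=g] S))) → 3

E1 and E2 produce the same multiset:
a | y
4 | t
7 | s
8 | s

yes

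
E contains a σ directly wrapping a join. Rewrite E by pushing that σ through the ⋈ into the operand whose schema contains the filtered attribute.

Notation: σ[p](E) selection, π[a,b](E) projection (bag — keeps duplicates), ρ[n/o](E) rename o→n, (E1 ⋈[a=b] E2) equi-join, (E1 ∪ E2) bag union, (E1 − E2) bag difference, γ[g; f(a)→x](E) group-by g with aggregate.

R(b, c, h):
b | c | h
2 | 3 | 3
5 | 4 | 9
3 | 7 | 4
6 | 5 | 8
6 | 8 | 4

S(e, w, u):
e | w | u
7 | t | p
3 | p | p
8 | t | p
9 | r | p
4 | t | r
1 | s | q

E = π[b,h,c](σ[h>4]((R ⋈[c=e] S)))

σ filters on h, owned by the left side.
E' = π[b,h,c]((σ[h>4](R) ⋈[c=e] S))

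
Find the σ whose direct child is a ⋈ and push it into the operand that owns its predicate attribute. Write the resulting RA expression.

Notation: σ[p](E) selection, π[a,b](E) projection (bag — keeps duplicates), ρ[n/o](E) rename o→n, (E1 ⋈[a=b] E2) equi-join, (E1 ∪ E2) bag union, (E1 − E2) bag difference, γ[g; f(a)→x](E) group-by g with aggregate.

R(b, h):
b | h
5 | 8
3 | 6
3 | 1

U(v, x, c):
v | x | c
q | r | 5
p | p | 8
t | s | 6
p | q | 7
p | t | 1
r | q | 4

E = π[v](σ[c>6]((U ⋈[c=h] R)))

σ filters on c, owned by the left side.
E' = π[v]((σ[c>6](U) ⋈[c=h] R))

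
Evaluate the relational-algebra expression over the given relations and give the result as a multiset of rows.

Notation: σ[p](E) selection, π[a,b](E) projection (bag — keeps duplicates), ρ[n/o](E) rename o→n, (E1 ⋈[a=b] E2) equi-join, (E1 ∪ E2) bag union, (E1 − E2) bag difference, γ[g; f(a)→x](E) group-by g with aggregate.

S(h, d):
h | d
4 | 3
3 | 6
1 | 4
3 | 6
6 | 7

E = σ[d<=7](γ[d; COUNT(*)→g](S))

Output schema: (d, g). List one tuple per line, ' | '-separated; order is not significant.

Stepwise |·|:
  S → 5
  γ[d; COUNT(*)→g](S) → 4
  σ[d<=7](γ[d; COUNT(*)→g](S)) → 4

== RESULT ==
d | g
3 | 1
4 | 1
6 | 2
7 | 1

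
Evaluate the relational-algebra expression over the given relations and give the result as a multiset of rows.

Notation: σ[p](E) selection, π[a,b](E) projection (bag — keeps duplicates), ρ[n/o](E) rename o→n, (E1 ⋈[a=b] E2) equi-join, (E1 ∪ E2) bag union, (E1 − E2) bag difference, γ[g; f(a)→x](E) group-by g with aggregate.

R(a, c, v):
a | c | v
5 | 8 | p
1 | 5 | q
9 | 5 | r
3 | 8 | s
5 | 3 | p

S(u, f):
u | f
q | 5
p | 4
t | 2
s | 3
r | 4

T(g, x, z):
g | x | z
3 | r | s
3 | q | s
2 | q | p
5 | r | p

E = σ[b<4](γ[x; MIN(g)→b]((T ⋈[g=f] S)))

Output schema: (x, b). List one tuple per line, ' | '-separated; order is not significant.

Stepwise |·|:
  T → 4
  S → 5
  (T ⋈[g=f] S) → 4
  γ[x; MIN(g)→b]((T ⋈[g=f] S)) → 2
  σ[b<4](γ[x; MIN(g)→b]((T ⋈[g=f] S))) → 2

== RESULT ==
x | b
q | 2
r | 3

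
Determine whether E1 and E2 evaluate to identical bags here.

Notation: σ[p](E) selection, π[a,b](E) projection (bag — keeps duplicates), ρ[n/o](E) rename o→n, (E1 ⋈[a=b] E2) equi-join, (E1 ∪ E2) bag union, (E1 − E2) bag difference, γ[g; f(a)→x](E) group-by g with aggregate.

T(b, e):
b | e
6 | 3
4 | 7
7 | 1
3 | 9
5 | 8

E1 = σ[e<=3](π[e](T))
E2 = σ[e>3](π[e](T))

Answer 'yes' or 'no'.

E1 per-node cardinality:
  T → 5
  π[e](T) → 5
  σ[e<=3](π[e](T)) → 2
E2 per-node cardinality:
  T → 5
  π[e](T) → 5
  σ[e>3](π[e](T)) → 3

E1 result:
e
1
3
E2 result:
e
7
8
9
Witness: (1,) appears 1× in E1 but 0× in E2.

no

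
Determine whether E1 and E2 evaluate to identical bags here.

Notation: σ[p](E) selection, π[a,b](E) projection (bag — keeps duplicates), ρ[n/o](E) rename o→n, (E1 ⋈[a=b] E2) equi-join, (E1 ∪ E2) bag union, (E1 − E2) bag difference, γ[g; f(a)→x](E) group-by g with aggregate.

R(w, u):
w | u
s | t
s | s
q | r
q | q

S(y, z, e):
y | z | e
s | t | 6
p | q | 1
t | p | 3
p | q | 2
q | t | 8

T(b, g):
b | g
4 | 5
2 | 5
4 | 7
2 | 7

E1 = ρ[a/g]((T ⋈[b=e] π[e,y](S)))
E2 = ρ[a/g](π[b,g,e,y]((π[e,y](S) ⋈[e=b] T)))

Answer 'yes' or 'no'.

E1 stepwise |·|:
  T → 4
  S → 5
  π[e,y](S) → 5
  (T ⋈[b=e] π[e,y](S)) → 2
  ρ[a/g]((T ⋈[b=e] π[e,y](S))) → 2
E2 stepwise |·|:
  S → 5
  π[e,y](S) → 5
  T → 4
  (π[e,y](S) ⋈[e=b] T) → 2
  π[b,g,e,y]((π[e,y](S) ⋈[e=b] T)) → 2
  ρ[a/g](π[b,g,e,y]((π[e,y](S) ⋈[e=b] T))) → 2

E1 and E2 produce the same multiset:
b | a | e | y
2 | 5 | 2 | p
2 | 7 | 2 | p

yes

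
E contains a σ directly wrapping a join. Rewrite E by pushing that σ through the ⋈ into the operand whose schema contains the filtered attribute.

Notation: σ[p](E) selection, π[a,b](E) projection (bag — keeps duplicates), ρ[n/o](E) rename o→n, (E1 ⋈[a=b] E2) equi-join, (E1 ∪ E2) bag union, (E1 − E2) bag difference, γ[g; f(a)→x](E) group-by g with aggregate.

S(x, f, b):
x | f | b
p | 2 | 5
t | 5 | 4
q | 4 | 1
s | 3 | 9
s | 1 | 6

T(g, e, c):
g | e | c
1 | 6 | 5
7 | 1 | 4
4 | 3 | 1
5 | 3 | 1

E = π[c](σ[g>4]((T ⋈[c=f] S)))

σ filters on g, owned by the left side.
E' = π[c]((σ[g>4](T) ⋈[c=f] S))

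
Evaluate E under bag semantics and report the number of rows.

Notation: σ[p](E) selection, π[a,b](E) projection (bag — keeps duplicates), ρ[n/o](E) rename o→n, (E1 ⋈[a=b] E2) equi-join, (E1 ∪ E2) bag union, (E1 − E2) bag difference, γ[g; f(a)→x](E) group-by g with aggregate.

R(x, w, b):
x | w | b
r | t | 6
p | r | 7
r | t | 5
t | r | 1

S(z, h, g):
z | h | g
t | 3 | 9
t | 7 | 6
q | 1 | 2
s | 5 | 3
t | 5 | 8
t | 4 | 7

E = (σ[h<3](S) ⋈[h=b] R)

Stepwise |·|:
  S → 6
  σ[h<3](S) → 1
  R → 4
  (σ[h<3](S) ⋈[h=b] R) → 1

|E| = 1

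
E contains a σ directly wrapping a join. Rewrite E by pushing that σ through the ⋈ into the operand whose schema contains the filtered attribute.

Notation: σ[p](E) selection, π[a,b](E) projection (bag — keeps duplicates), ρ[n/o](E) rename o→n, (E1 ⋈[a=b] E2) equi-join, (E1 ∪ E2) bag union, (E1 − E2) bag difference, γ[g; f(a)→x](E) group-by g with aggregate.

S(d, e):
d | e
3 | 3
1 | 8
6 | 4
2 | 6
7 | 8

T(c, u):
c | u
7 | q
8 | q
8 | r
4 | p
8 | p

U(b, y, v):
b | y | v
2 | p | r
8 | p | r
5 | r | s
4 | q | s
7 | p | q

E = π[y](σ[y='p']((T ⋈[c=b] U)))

σ filters on y, owned by the right side.
E' = π[y]((T ⋈[c=b] σ[y='p'](U)))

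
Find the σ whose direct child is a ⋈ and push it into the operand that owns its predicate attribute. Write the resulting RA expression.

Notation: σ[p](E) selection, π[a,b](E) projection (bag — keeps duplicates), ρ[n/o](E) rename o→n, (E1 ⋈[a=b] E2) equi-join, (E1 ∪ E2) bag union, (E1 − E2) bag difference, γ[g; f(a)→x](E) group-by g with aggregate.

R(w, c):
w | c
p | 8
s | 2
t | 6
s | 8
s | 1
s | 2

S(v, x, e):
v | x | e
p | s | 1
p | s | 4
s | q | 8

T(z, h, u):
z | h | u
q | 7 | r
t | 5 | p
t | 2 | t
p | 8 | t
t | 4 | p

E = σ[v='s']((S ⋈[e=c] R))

σ filters on v, owned by the left side.
E' = (σ[v='s'](S) ⋈[e=c] R)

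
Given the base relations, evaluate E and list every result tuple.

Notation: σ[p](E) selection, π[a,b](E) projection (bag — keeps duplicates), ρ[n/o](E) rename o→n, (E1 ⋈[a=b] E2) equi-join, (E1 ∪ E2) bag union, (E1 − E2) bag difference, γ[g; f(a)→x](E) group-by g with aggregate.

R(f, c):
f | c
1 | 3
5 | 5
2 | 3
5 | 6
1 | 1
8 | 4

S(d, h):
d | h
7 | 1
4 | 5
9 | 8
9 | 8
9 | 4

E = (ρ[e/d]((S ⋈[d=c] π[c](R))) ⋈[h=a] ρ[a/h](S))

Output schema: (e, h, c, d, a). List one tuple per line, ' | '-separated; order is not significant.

Stepwise |·|:
  S → 5
  R → 6
  π[c](R) → 6
  (S ⋈[d=c] π[c](R)) → 1
  ρ[e/d]((S ⋈[d=c] π[c](R))) → 1
  S → 5
  ρ[a/h](S) → 5
  (ρ[e/d]((S ⋈[d=c] π[c](R))) ⋈[h=a] ρ[a/h](S)) → 1

== RESULT ==
e | h | c | d | a
4 | 5 | 4 | 4 | 5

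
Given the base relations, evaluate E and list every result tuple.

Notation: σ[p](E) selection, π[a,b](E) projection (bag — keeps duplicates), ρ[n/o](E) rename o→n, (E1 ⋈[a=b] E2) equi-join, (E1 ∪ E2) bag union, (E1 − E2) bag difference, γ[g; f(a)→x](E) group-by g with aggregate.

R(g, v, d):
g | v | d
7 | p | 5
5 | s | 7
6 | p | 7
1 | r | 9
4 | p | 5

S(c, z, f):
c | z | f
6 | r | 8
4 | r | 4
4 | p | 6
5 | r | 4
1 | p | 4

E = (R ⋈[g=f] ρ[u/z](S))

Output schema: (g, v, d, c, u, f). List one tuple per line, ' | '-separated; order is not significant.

Stepwise |·|:
  R → 5
  S → 5
  ρ[u/z](S) → 5
  (R ⋈[g=f] ρ[u/z](S)) → 4

== RESULT ==
g | v | d | c | u | f
4 | p | 5 | 1 | p | 4
4 | p | 5 | 4 | r | 4
4 | p | 5 | 5 | r | 4
6 | p | 7 | 4 | p | 6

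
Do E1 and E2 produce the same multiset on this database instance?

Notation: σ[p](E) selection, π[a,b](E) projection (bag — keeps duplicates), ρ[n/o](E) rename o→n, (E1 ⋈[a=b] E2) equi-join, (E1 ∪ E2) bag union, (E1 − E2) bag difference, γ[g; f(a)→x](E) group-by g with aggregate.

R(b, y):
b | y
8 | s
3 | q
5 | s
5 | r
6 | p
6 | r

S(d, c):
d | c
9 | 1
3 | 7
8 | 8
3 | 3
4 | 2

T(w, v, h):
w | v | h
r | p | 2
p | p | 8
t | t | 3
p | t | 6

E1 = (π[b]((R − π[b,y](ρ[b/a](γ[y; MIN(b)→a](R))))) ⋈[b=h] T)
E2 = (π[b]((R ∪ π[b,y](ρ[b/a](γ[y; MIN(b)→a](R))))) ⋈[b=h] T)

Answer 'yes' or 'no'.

E1 per-node cardinality:
  R → 6
  R → 6
  γ[y; MIN(b)→a](R) → 4
  ρ[b/a](γ[y; MIN(b)→a](R)) → 4
  π[b,y](ρ[b/a](γ[y; MIN(b)→a](R))) → 4
  (R − π[b,y](ρ[b/a](γ[y; MIN(b)→a](R)))) → 2
  π[b]((R − π[b,y](ρ[b/a](γ[y; MIN(b)→a](R))))) → 2
  T → 4
  (π[b]((R − π[b,y](ρ[b/a](γ[y; MIN(b)→a](R))))) ⋈[b=h] T) → 2
E2 per-node cardinality:
  R → 6
  R → 6
  γ[y; MIN(b)→a](R) → 4
  ρ[b/a](γ[y; MIN(b)→a](R)) → 4
  π[b,y](ρ[b/a](γ[y; MIN(b)→a](R))) → 4
  (R ∪ π[b,y](ρ[b/a](γ[y; MIN(b)→a](R)))) → 10
  π[b]((R ∪ π[b,y](ρ[b/a](γ[y; MIN(b)→a](R))))) → 10
  T → 4
  (π[b]((R ∪ π[b,y](ρ[b/a](γ[y; MIN(b)→a](R))))) ⋈[b=h] T) → 6

E1 result:
b | w | v | h
6 | p | t | 6
8 | p | p | 8
E2 result:
b | w | v | h
3 | t | t | 3
3 | t | t | 3
6 | p | t | 6
6 | p | t | 6
6 | p | t | 6
8 | p | p | 8
Witness: (6, 'p', 't', 6) appears 1× in E1 but 3× in E2.

no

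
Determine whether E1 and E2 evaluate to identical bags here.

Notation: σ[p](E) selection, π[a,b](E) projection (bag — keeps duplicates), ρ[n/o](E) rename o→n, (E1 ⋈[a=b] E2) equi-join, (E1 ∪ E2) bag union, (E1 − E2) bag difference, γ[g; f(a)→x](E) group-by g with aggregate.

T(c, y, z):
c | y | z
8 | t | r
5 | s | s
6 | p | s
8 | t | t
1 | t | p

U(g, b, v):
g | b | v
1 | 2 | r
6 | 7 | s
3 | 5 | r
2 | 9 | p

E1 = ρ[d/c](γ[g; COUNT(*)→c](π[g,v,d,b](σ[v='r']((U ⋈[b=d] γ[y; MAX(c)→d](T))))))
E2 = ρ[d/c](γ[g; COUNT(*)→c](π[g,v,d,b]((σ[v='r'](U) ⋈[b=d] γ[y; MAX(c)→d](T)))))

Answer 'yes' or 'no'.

E1 per-node cardinality:
  U → 4
  T → 5
  γ[y; MAX(c)→d](T) → 3
  (U ⋈[b=d] γ[y; MAX(c)→d](T)) → 1
  σ[v='r']((U ⋈[b=d] γ[y; MAX(c)→d](T))) → 1
  π[g,v,d,b](σ[v='r']((U ⋈[b=d] γ[y; MAX(c)→d](T)))) → 1
  γ[g; COUNT(*)→c](π[g,v,d,b](σ[v='r']((U ⋈[b=d] γ[y; MAX(c)→d](T))))) → 1
  ρ[d/c](γ[g; COUNT(*)→c](π[g,v,d,b](σ[v='r']((U ⋈[b=d] γ[y; MAX(c)→d](T)))))) → 1
E2 per-node cardinality:
  U → 4
  σ[v='r'](U) → 2
  T → 5
  γ[y; MAX(c)→d](T) → 3
  (σ[v='r'](U) ⋈[b=d] γ[y; MAX(c)→d](T)) → 1
  π[g,v,d,b]((σ[v='r'](U) ⋈[b=d] γ[y; MAX(c)→d](T))) → 1
  γ[g; COUNT(*)→c](π[g,v,d,b]((σ[v='r'](U) ⋈[b=d] γ[y; MAX(c)→d](T)))) → 1
  ρ[d/c](γ[g; COUNT(*)→c](π[g,v,d,b]((σ[v='r'](U) ⋈[b=d] γ[y; MAX(c)→d](T))))) → 1

E1 and E2 produce the same multiset:
g | d
3 | 1

yes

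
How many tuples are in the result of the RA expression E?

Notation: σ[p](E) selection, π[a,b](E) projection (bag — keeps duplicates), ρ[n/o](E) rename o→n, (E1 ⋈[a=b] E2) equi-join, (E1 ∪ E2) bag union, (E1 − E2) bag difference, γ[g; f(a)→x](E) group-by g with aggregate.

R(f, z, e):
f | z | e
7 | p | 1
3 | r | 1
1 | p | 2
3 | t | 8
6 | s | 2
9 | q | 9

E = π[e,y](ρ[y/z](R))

Row counts bottom-up:
  R → 6
  ρ[y/z](R) → 6
  π[e,y](ρ[y/z](R)) → 6

|E| = 6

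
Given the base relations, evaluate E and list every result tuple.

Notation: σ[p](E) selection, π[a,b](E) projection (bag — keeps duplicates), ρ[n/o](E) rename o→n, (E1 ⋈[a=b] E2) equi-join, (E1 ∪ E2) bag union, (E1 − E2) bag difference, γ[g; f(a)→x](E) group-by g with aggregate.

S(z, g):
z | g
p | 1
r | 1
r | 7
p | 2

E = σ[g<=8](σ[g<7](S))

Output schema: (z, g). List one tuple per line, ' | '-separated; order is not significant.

Per-node cardinality:
  S → 4
  σ[g<7](S) → 3
  σ[g<=8](σ[g<7](S)) → 3

== RESULT ==
z | g
p | 1
p | 2
r | 1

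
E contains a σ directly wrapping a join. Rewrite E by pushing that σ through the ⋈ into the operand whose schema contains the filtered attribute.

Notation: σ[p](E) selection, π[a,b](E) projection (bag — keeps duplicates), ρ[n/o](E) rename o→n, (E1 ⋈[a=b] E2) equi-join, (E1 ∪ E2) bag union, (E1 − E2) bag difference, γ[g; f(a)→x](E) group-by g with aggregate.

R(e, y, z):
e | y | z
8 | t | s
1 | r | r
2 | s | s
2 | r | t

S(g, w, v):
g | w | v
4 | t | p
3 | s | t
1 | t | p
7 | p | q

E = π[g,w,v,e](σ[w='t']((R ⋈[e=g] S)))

σ filters on w, owned by the right side.
E' = π[g,w,v,e]((R ⋈[e=g] σ[w='t'](S)))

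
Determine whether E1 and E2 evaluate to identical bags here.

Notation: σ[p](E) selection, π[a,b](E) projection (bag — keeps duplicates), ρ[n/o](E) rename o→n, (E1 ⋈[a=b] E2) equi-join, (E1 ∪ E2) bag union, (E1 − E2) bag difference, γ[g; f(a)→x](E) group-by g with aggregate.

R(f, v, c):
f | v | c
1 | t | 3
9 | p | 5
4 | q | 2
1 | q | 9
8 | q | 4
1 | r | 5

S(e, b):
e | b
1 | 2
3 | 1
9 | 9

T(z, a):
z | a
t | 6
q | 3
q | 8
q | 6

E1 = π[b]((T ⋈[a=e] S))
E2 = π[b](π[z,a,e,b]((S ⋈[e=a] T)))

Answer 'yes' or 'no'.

E1 per-node cardinality:
  T → 4
  S → 3
  (T ⋈[a=e] S) → 1
  π[b]((T ⋈[a=e] S)) → 1
E2 per-node cardinality:
  S → 3
  T → 4
  (S ⋈[e=a] T) → 1
  π[z,a,e,b]((S ⋈[e=a] T)) → 1
  π[b](π[z,a,e,b]((S ⋈[e=a] T))) → 1

E1 and E2 produce the same multiset:
b
1

yes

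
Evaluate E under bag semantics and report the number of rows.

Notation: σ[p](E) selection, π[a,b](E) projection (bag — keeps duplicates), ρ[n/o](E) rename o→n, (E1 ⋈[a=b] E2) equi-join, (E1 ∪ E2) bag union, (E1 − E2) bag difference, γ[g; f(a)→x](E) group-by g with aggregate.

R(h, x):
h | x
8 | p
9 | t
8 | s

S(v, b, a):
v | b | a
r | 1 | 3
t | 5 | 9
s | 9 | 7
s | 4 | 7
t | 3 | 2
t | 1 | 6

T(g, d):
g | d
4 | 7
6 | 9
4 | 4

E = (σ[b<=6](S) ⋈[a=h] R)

Subexpression sizes:
  S → 6
  σ[b<=6](S) → 5
  R → 3
  (σ[b<=6](S) ⋈[a=h] R) → 1

|E| = 1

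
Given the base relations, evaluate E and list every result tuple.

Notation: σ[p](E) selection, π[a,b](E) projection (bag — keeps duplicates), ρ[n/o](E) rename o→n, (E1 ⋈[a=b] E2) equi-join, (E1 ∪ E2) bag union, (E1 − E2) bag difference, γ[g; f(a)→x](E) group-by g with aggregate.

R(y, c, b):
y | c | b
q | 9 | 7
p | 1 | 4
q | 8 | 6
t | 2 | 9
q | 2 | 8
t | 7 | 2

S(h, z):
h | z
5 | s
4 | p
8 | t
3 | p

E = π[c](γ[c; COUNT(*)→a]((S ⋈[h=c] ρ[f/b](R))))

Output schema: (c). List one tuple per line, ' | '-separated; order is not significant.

Subexpression sizes:
  S → 4
  R → 6
  ρ[f/b](R) → 6
  (S ⋈[h=c] ρ[f/b](R)) → 1
  γ[c; COUNT(*)→a]((S ⋈[h=c] ρ[f/b](R))) → 1
  π[c](γ[c; COUNT(*)→a]((S ⋈[h=c] ρ[f/b](R)))) → 1

== RESULT ==
c
8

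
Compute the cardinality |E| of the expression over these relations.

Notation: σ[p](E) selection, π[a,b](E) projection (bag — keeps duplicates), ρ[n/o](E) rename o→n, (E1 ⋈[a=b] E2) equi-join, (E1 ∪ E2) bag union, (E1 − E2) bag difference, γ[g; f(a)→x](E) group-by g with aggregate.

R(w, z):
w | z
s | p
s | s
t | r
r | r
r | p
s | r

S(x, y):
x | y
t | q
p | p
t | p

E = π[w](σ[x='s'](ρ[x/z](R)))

Subexpression sizes:
  R → 6
  ρ[x/z](R) → 6
  σ[x='s'](ρ[x/z](R)) → 1
  π[w](σ[x='s'](ρ[x/z](R))) → 1

|E| = 1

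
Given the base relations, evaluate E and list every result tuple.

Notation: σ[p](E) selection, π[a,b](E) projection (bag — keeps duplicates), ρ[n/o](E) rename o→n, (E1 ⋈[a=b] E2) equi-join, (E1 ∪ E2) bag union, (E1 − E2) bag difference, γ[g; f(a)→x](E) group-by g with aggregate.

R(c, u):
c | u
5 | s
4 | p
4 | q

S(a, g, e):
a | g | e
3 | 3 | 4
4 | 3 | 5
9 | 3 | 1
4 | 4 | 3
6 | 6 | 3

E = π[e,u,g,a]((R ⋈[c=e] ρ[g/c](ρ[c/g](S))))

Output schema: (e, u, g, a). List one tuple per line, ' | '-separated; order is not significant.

Stepwise |·|:
  R → 3
  S → 5
  ρ[c/g](S) → 5
  ρ[g/c](ρ[c/g](S)) → 5
  (R ⋈[c=e] ρ[g/c](ρ[c/g](S))) → 3
  π[e,u,g,a]((R ⋈[c=e] ρ[g/c](ρ[c/g](S)))) → 3

== RESULT ==
e | u | g | a
4 | p | 3 | 3
4 | q | 3 | 3
5 | s | 3 | 4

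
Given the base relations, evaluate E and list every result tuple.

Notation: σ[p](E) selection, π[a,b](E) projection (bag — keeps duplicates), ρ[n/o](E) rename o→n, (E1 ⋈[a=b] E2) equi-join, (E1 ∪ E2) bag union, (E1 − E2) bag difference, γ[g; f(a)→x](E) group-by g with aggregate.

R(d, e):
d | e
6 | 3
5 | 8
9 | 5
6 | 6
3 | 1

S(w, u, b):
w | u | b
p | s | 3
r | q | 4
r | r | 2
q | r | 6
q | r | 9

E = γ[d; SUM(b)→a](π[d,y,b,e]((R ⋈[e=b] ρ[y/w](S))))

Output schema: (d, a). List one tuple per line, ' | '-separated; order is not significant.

Per-node cardinality:
  R → 5
  S → 5
  ρ[y/w](S) → 5
  (R ⋈[e=b] ρ[y/w](S)) → 2
  π[d,y,b,e]((R ⋈[e=b] ρ[y/w](S))) → 2
  γ[d; SUM(b)→a](π[d,y,b,e]((R ⋈[e=b] ρ[y/w](S)))) → 1

== RESULT ==
d | a
6 | 9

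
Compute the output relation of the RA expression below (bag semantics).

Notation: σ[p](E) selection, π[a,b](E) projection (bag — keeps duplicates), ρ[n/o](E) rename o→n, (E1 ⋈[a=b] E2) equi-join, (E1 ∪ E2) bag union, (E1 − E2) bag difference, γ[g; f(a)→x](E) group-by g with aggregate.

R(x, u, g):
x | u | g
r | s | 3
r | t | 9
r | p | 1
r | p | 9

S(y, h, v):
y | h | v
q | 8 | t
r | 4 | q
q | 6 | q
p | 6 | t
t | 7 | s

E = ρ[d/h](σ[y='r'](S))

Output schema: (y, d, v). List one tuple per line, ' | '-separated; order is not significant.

Subexpression sizes:
  S → 5
  σ[y='r'](S) → 1
  ρ[d/h](σ[y='r'](S)) → 1

== RESULT ==
y | d | v
r | 4 | q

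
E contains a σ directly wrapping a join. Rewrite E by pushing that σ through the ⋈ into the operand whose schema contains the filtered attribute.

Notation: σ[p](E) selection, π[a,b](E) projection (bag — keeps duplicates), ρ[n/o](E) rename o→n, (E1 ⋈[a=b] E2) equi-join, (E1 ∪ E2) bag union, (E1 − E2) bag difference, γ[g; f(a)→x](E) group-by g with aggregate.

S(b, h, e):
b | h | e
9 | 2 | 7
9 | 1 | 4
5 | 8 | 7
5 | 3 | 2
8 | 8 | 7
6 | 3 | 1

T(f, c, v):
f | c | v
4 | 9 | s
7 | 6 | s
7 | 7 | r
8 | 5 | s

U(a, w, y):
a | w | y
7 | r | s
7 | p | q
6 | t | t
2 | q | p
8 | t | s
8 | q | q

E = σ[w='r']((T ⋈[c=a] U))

σ filters on w, owned by the right side.
E' = (T ⋈[c=a] σ[w='r'](U))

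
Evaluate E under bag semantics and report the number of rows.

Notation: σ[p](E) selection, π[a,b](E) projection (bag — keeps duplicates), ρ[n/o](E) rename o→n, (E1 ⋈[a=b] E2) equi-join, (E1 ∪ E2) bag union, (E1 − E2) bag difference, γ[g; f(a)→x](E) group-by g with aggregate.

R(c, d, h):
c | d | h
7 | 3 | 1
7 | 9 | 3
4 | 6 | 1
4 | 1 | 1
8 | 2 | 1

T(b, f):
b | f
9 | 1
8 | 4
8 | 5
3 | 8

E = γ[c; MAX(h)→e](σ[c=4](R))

Row counts bottom-up:
  R → 5
  σ[c=4](R) → 2
  γ[c; MAX(h)→e](σ[c=4](R)) → 1

|E| = 1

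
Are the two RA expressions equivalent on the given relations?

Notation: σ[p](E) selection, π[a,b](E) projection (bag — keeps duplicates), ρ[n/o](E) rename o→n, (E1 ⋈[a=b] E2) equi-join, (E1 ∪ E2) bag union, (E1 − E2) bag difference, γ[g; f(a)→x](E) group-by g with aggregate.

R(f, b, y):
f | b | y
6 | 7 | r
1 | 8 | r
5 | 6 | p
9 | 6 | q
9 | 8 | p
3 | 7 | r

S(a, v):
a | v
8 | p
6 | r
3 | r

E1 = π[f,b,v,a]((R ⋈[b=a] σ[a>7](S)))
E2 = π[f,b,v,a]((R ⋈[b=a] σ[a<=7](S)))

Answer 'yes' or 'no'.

E1 subexpression sizes:
  R → 6
  S → 3
  σ[a>7](S) → 1
  (R ⋈[b=a] σ[a>7](S)) → 2
  π[f,b,v,a]((R ⋈[b=a] σ[a>7](S))) → 2
E2 subexpression sizes:
  R → 6
  S → 3
  σ[a<=7](S) → 2
  (R ⋈[b=a] σ[a<=7](S)) → 2
  π[f,b,v,a]((R ⋈[b=a] σ[a<=7](S))) → 2

E1 result:
f | b | v | a
1 | 8 | p | 8
9 | 8 | p | 8
E2 result:
f | b | v | a
5 | 6 | r | 6
9 | 6 | r | 6
Witness: (5, 6, 'r', 6) appears 0× in E1 but 1× in E2.

no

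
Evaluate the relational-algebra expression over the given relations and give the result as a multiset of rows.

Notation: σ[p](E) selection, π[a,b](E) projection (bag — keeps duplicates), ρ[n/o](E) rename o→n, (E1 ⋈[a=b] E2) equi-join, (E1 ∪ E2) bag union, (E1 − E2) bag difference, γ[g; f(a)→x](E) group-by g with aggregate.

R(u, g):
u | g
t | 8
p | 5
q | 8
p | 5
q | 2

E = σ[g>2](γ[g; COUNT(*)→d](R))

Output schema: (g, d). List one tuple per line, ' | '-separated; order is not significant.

Per-node cardinality:
  R → 5
  γ[g; COUNT(*)→d](R) → 3
  σ[g>2](γ[g; COUNT(*)→d](R)) → 2

== RESULT ==
g | d
5 | 2
8 | 2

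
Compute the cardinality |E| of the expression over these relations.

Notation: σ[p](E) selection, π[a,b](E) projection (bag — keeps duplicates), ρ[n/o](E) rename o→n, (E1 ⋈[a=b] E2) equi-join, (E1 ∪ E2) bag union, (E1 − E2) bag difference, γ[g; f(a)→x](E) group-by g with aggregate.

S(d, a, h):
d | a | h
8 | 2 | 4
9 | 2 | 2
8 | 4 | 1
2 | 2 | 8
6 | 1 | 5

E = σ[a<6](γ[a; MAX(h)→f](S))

Row counts bottom-up:
  S → 5
  γ[a; MAX(h)→f](S) → 3
  σ[a<6](γ[a; MAX(h)→f](S)) → 3

|E| = 3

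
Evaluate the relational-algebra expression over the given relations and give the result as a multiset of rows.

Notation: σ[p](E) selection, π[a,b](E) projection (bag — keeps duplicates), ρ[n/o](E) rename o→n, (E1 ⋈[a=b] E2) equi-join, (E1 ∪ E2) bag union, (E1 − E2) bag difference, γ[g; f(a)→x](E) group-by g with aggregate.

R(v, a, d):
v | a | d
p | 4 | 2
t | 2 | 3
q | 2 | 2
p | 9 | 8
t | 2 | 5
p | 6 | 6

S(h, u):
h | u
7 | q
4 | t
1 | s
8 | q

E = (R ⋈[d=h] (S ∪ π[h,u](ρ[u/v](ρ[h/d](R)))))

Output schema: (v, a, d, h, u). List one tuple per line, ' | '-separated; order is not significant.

Per-node cardinality:
  R → 6
  S → 4
  R → 6
  ρ[h/d](R) → 6
  ρ[u/v](ρ[h/d](R)) → 6
  π[h,u](ρ[u/v](ρ[h/d](R))) → 6
  (S ∪ π[h,u](ρ[u/v](ρ[h/d](R)))) → 10
  (R ⋈[d=h] (S ∪ π[h,u](ρ[u/v](ρ[h/d](R))))) → 9

== RESULT ==
v | a | d | h | u
p | 4 | 2 | 2 | p
p | 4 | 2 | 2 | q
p | 6 | 6 | 6 | p
p | 9 | 8 | 8 | p
p | 9 | 8 | 8 | q
q | 2 | 2 | 2 | p
q | 2 | 2 | 2 | q
t | 2 | 3 | 3 | t
t | 2 | 5 | 5 | t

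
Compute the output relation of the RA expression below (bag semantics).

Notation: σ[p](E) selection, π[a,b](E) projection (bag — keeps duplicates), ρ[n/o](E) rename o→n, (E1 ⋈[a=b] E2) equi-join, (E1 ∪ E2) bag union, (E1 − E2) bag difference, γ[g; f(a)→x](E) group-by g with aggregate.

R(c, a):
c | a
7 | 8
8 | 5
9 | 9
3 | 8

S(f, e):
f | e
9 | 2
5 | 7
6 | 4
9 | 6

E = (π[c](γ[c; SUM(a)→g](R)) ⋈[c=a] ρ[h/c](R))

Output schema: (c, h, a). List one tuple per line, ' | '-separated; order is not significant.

Per-node cardinality:
  R → 4
  γ[c; SUM(a)→g](R) → 4
  π[c](γ[c; SUM(a)→g](R)) → 4
  R → 4
  ρ[h/c](R) → 4
  (π[c](γ[c; SUM(a)→g](R)) ⋈[c=a] ρ[h/c](R)) → 3

== RESULT ==
c | h | a
8 | 3 | 8
8 | 7 | 8
9 | 9 | 9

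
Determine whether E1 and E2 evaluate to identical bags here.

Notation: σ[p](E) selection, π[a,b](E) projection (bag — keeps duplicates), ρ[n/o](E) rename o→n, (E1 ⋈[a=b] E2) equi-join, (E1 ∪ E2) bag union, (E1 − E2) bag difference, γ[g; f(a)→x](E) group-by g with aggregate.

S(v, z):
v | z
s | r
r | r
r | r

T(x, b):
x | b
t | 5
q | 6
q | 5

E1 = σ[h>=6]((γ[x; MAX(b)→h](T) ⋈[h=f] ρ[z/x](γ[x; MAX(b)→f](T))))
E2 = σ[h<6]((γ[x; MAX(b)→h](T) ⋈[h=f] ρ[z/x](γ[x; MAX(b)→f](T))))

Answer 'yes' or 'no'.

E1 subexpression sizes:
  T → 3
  γ[x; MAX(b)→h](T) → 2
  T → 3
  γ[x; MAX(b)→f](T) → 2
  ρ[z/x](γ[x; MAX(b)→f](T)) → 2
  (γ[x; MAX(b)→h](T) ⋈[h=f] ρ[z/x](γ[x; MAX(b)→f](T))) → 2
  σ[h>=6]((γ[x; MAX(b)→h](T) ⋈[h=f] ρ[z/x](γ[x; MAX(b)→f](T)))) → 1
E2 subexpression sizes:
  T → 3
  γ[x; MAX(b)→h](T) → 2
  T → 3
  γ[x; MAX(b)→f](T) → 2
  ρ[z/x](γ[x; MAX(b)→f](T)) → 2
  (γ[x; MAX(b)→h](T) ⋈[h=f] ρ[z/x](γ[x; MAX(b)→f](T))) → 2
  σ[h<6]((γ[x; MAX(b)→h](T) ⋈[h=f] ρ[z/x](γ[x; MAX(b)→f](T)))) → 1

E1 result:
x | h | z | f
q | 6 | q | 6
E2 result:
x | h | z | f
t | 5 | t | 5
Witness: ('q', 6, 'q', 6) appears 1× in E1 but 0× in E2.

no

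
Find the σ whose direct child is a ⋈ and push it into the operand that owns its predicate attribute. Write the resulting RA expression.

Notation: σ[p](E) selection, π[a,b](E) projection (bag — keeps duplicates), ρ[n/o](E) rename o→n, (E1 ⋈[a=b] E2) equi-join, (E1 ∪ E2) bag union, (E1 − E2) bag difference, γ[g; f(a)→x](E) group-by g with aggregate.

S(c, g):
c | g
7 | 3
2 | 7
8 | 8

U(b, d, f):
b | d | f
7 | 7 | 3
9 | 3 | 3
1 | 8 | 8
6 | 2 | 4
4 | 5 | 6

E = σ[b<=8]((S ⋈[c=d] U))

σ filters on b, owned by the right side.
E' = (S ⋈[c=d] σ[b<=8](U))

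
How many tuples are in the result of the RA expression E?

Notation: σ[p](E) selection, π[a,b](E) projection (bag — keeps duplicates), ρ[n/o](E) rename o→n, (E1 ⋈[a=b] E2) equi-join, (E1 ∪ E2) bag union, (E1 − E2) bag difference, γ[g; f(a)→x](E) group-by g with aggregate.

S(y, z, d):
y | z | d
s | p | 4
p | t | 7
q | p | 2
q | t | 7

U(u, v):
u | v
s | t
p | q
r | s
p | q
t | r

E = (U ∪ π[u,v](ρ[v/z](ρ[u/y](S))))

Stepwise |·|:
  U → 5
  S → 4
  ρ[u/y](S) → 4
  ρ[v/z](ρ[u/y](S)) → 4
  π[u,v](ρ[v/z](ρ[u/y](S))) → 4
  (U ∪ π[u,v](ρ[v/z](ρ[u/y](S)))) → 9

|E| = 9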